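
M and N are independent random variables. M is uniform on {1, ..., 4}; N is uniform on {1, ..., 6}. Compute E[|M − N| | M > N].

5/3

Outcomes with M > N: (2,1), (3,1), (3,2), (4,1), (4,2), (4,3), each with probability 1/24.
E[|M − N| | M > N] = (1 + 2 + 1 + 3 + 2 + 1) / 6 = 5/3.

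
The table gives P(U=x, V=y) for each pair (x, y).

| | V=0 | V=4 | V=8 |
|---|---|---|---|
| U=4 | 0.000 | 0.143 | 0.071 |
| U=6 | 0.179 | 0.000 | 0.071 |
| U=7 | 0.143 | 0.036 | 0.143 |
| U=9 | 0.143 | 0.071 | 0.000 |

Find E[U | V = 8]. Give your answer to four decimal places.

P(V = 8) = 0.285.
Σ U·P over the event = 4·(0.071) + 6·(0.071) + 7·(0.143) = 1.711.
E[U | V = 8] = (1.711) / (0.285) = 6.0035.

6.0035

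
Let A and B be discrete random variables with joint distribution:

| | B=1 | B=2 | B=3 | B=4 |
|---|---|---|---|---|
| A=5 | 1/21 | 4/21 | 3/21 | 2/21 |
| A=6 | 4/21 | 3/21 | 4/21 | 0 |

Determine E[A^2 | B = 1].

169/5

P(B = 1) = 5/21.
Σ A^2·P over the event = 25·(1/21) + 36·(4/21) = 169/21.
E[A^2 | B = 1] = (169/21) / (5/21) = 169/5.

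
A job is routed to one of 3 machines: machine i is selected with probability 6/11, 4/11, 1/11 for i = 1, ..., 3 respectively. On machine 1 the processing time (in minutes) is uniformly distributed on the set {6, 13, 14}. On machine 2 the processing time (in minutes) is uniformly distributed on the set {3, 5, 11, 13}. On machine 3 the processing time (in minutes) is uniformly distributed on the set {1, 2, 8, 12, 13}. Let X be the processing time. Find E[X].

E[X | machine 1] = (6+13+14)/3 = 11.
E[X | machine 2] = (3+5+11+13)/4 = 8.
E[X | machine 3] = (1+2+8+12+13)/5 = 36/5.
By the law of total expectation,
E[X] = (6/11)·(11) + (4/11)·(8) + (1/11)·(36/5) = 526/55.

526/55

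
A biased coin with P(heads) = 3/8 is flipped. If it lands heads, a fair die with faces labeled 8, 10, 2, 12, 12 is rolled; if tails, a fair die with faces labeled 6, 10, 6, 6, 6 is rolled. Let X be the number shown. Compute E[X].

E[X | heads] = (8+10+2+12+12)/5 = 44/5.
E[X | tails] = (6+10+6+6+6)/5 = 34/5.
By the law of total expectation,
E[X] = (3/8)·(44/5) + (5/8)·(34/5) = 151/20.

151/20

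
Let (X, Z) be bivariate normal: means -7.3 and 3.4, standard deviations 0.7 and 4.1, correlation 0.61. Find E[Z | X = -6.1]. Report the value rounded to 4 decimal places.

The regression of Z on X has slope ρ·σ_Z/σ_X and passes through (μ_X, μ_Z).
E[Z | X=-6.1] = 3.4 + (0.61)·(4.1/0.7)·(-6.1 − (-7.3)) = 3.4 + (3.57286)·(1.2) = 7.6874.

7.6874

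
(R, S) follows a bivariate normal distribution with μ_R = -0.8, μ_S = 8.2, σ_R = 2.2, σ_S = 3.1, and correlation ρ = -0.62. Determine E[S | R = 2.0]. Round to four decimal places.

5.7538

The regression of S on R has slope ρ·σ_S/σ_R and passes through (μ_R, μ_S).
E[S | R=2.0] = 8.2 + (-0.62)·(3.1/2.2)·(2.0 − (-0.8)) = 8.2 + (-0.87364)·(2.8) = 5.7538.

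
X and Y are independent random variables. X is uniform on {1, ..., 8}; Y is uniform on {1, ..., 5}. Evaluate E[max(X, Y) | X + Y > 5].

P(X + Y > 5) = 3/4.
Summing max(X,Y)·P(x,y) over outcomes with X + Y > 5 gives 173/40.
E[max(X, Y) | X + Y > 5] = (173/40) / (3/4) = 173/30.

173/30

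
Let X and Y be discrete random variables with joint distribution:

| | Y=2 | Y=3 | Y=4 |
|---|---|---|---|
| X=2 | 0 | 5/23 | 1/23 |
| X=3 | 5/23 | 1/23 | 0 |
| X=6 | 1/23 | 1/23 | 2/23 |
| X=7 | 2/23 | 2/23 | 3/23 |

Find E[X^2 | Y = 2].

P(Y = 2) = 8/23.
Σ X^2·P over the event = 9·(5/23) + 36·(1/23) + 49·(2/23) = 179/23.
E[X^2 | Y = 2] = (179/23) / (8/23) = 179/8.

179/8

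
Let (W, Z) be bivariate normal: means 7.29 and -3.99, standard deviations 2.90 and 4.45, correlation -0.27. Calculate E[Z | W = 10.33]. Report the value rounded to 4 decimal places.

-5.2495

For a bivariate normal, E[Z | W=x] = μ_Z + ρ·(σ_Z/σ_W)·(x − μ_W).
E[Z | W=10.33] = -3.99 + (-0.27)·(4.45/2.90)·(10.33 − (7.29)) = -3.99 + (-0.41431)·(3.04) = -5.2495.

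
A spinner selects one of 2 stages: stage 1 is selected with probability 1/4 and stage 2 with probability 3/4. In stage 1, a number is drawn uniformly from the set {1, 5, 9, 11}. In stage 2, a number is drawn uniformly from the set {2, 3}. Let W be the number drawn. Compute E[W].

7/2

E[W | stage 1] = (1+5+9+11)/4 = 13/2.
E[W | stage 2] = (2+3)/2 = 5/2.
E[W] = (1/4)·(13/2) + (3/4)·(5/2) = 7/2.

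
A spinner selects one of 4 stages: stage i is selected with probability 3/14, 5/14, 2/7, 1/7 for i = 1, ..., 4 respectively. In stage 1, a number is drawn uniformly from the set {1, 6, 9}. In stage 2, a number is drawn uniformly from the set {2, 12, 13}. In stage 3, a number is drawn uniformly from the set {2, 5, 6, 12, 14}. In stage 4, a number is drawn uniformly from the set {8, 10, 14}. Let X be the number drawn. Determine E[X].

1703/210

E[X | stage 1] = (1+6+9)/3 = 16/3.
E[X | stage 2] = (2+12+13)/3 = 9.
E[X | stage 3] = (2+5+6+12+14)/5 = 39/5.
E[X | stage 4] = (8+10+14)/3 = 32/3.
By the law of total expectation,
E[X] = (3/14)·(16/3) + (5/14)·(9) + (2/7)·(39/5) + (1/7)·(32/3) = 1703/210.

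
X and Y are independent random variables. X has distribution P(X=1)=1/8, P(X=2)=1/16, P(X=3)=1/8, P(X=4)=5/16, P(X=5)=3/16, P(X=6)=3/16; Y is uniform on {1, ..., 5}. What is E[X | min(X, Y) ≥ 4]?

53/11

P(min(X, Y) ≥ 4) = 11/40.
Summing X·P(x,y) over outcomes with min(X, Y) ≥ 4 gives 53/40.
E[X | min(X, Y) ≥ 4] = (53/40) / (11/40) = 53/11.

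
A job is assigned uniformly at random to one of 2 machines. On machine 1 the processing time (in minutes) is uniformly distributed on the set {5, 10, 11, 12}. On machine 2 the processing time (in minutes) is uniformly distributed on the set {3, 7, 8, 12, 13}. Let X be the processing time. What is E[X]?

181/20

E[X | machine 1] = (5+10+11+12)/4 = 19/2.
E[X | machine 2] = (3+7+8+12+13)/5 = 43/5.
E[X] = (1/2)·(19/2) + (1/2)·(43/5) = 181/20.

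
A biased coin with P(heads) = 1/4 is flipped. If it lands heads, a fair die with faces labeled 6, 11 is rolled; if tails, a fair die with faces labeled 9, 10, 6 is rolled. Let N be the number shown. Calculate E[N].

E[N | heads] = (6+11)/2 = 17/2.
E[N | tails] = (9+10+6)/3 = 25/3.
By the law of total expectation,
E[N] = (1/4)·(17/2) + (3/4)·(25/3) = 67/8.

67/8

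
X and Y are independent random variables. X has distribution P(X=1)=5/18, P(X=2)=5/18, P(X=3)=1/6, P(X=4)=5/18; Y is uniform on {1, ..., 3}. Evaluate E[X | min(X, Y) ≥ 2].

3

P(min(X, Y) ≥ 2) = 13/27.
Summing X·P(x,y) over outcomes with min(X, Y) ≥ 2 gives 13/9.
E[X | min(X, Y) ≥ 2] = (13/9) / (13/27) = 3.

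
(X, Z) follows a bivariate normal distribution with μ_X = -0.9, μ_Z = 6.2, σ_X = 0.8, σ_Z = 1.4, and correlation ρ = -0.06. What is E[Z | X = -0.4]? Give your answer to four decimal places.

6.1475

The regression of Z on X has slope ρ·σ_Z/σ_X and passes through (μ_X, μ_Z).
E[Z | X=-0.4] = 6.2 + (-0.06)·(1.4/0.8)·(-0.4 − (-0.9)) = 6.2 + (-0.105)·(0.5) = 6.1475.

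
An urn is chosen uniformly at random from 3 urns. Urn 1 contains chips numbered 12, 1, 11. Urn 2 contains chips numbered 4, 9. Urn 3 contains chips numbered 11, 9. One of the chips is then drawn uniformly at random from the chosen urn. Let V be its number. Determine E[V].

E[V | urn 1] = (12+1+11)/3 = 8.
E[V | urn 2] = (4+9)/2 = 13/2.
E[V | urn 3] = (11+9)/2 = 10.
E[V] = (1/3)·(8) + (1/3)·(13/2) + (1/3)·(10) = 49/6.

49/6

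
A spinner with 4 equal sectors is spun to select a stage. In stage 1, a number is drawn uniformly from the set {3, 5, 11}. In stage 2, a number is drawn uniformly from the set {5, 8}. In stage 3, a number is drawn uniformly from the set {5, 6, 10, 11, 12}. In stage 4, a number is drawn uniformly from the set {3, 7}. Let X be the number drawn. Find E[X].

799/120

E[X | stage 1] = (3+5+11)/3 = 19/3.
E[X | stage 2] = (5+8)/2 = 13/2.
E[X | stage 3] = (5+6+10+11+12)/5 = 44/5.
E[X | stage 4] = (3+7)/2 = 5.
E[X] = (1/4)·(19/3) + (1/4)·(13/2) + (1/4)·(44/5) + (1/4)·(5) = 799/120.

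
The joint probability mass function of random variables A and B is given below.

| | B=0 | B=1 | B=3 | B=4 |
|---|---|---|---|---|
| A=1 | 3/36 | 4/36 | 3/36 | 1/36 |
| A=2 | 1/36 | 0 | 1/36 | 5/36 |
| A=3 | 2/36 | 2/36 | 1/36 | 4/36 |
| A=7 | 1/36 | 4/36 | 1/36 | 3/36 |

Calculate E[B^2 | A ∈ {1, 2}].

P(A ∈ {1, 2}) = 1/2.
Σ B^2·P over the event = 0·(3/36) + 1·(4/36) + 9·(3/36) + 16·(1/36) + 0·(1/36) + 9·(1/36) + 16·(5/36) = 34/9.
E[B^2 | A ∈ {1, 2}] = (34/9) / (1/2) = 68/9.

68/9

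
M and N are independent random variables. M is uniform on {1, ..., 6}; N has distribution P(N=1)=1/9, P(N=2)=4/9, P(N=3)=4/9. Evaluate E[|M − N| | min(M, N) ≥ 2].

17/10

P(min(M, N) ≥ 2) = 20/27.
Summing |M−N|·P(x,y) over outcomes with min(M, N) ≥ 2 gives 34/27.
E[|M − N| | min(M, N) ≥ 2] = (34/27) / (20/27) = 17/10.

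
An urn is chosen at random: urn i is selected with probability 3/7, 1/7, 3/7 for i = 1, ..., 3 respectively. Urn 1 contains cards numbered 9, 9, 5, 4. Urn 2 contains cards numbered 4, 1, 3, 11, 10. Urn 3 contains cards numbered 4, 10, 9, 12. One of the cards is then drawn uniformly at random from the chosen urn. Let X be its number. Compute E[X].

E[X | urn 1] = (9+9+5+4)/4 = 27/4.
E[X | urn 2] = (4+1+3+11+10)/5 = 29/5.
E[X | urn 3] = (4+10+9+12)/4 = 35/4.
E[X] = (3/7)·(27/4) + (1/7)·(29/5) + (3/7)·(35/4) = 523/70.

523/70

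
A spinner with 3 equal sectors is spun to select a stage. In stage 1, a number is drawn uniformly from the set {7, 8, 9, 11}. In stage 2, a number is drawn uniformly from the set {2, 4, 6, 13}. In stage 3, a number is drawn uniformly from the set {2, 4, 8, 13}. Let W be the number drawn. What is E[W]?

29/4

E[W | stage 1] = (7+8+9+11)/4 = 35/4.
E[W | stage 2] = (2+4+6+13)/4 = 25/4.
E[W | stage 3] = (2+4+8+13)/4 = 27/4.
E[W] = (1/3)·(35/4) + (1/3)·(25/4) + (1/3)·(27/4) = 29/4.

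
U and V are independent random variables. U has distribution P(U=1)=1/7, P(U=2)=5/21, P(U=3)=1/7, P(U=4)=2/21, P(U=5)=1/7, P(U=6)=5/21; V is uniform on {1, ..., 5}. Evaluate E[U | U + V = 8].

62/13

P(U + V = 8) = 13/105.
Summing U·P(x,y) over outcomes with U + V = 8 gives 62/105.
E[U | U + V = 8] = (62/105) / (13/105) = 62/13.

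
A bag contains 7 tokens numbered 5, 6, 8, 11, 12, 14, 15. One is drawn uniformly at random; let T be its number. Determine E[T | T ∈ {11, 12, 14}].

P(T ∈ {11, 12, 14}) = 3/7.
Σ over the event: 11·1/7 + 12·1/7 + 14·1/7 = 37/7.
E[T | T ∈ {11, 12, 14}] = (37/7) / (3/7) = 37/3.

37/3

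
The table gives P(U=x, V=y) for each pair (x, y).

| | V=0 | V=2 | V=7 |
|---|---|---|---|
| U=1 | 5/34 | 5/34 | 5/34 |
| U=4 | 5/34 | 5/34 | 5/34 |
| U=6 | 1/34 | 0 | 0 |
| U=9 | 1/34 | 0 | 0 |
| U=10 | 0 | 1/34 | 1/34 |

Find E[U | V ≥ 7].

35/11

P(V ≥ 7) = 11/34.
Summing U·P(U=x,V=y) over the conditioning event gives 35/34.
E[U | V ≥ 7] = (35/34) / (11/34) = 35/11.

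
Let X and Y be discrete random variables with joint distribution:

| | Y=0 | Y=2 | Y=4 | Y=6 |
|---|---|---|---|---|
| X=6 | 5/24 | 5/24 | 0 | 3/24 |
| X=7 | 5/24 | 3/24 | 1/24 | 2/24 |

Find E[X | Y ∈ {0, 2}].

58/9

P(Y ∈ {0, 2}) = 3/4.
Summing X·P(X=x,Y=y) over the conditioning event gives 29/6.
E[X | Y ∈ {0, 2}] = (29/6) / (3/4) = 58/9.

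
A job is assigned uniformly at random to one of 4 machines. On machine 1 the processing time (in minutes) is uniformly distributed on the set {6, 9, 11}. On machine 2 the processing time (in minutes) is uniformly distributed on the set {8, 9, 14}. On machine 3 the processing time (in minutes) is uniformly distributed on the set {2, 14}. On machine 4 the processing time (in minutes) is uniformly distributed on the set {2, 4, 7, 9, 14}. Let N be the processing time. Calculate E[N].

E[N | machine 1] = (6+9+11)/3 = 26/3.
E[N | machine 2] = (8+9+14)/3 = 31/3.
E[N | machine 3] = (2+14)/2 = 8.
E[N | machine 4] = (2+4+7+9+14)/5 = 36/5.
E[N] = (1/4)·(26/3) + (1/4)·(31/3) + (1/4)·(8) + (1/4)·(36/5) = 171/20.

171/20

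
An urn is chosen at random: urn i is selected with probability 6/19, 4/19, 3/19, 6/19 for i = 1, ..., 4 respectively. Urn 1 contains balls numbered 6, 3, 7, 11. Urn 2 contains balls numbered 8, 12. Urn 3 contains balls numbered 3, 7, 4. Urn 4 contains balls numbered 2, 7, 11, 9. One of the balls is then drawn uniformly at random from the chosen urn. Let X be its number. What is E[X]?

138/19

E[X | urn 1] = (6+3+7+11)/4 = 27/4.
E[X | urn 2] = (8+12)/2 = 10.
E[X | urn 3] = (3+7+4)/3 = 14/3.
E[X | urn 4] = (2+7+11+9)/4 = 29/4.
By the law of total expectation,
E[X] = (6/19)·(27/4) + (4/19)·(10) + (3/19)·(14/3) + (6/19)·(29/4) = 138/19.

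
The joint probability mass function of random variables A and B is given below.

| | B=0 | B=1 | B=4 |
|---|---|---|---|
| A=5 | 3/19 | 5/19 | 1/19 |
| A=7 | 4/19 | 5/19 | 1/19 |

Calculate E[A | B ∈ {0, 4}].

55/9

P(B ∈ {0, 4}) = 9/19.
Σ A·P over the event = 5·(3/19) + 5·(1/19) + 7·(4/19) + 7·(1/19) = 55/19.
E[A | B ∈ {0, 4}] = (55/19) / (9/19) = 55/9.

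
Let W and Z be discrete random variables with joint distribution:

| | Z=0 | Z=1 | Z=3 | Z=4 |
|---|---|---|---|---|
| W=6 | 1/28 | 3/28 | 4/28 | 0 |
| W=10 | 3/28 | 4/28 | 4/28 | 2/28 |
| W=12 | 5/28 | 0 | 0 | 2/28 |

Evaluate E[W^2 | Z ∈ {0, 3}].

1600/17

P(Z ∈ {0, 3}) = 17/28.
Σ W^2·P over the event = 36·(1/28) + 36·(4/28) + 100·(3/28) + 100·(4/28) + 144·(5/28) = 400/7.
E[W^2 | Z ∈ {0, 3}] = (400/7) / (17/28) = 1600/17.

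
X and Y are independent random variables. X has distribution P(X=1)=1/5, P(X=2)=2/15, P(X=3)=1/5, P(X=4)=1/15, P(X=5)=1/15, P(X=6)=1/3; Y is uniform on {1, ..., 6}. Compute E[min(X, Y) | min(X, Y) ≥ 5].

P(min(X, Y) ≥ 5) = 2/15.
Summing min(X,Y)·P(x,y) over outcomes with min(X, Y) ≥ 5 gives 13/18.
E[min(X, Y) | min(X, Y) ≥ 5] = (13/18) / (2/15) = 65/12.

65/12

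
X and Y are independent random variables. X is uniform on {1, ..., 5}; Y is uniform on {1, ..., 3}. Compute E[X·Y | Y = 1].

Outcomes with Y = 1: (1,1), (2,1), (3,1), (4,1), (5,1), each with probability 1/15.
E[X·Y | Y = 1] = (1 + 2 + 3 + 4 + 5) / 5 = 3.

3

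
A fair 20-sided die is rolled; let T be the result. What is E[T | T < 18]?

9

P(T < 18) = 17/20.
E[T | T < 18] = (153/20) / (17/20) = 9.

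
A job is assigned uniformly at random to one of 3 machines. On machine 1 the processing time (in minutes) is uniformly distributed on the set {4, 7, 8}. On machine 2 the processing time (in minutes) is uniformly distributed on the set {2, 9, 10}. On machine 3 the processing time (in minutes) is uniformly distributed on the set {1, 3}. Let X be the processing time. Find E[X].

46/9

E[X | machine 1] = (4+7+8)/3 = 19/3.
E[X | machine 2] = (2+9+10)/3 = 7.
E[X | machine 3] = (1+3)/2 = 2.
E[X] = (1/3)·(19/3) + (1/3)·(7) + (1/3)·(2) = 46/9.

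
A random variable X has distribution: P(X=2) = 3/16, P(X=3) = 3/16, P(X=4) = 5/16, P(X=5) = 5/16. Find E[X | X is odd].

P(X is odd) = 1/2.
Σ over the event: 3·3/16 + 5·5/16 = 17/8.
E[X | X is odd] = (17/8) / (1/2) = 17/4.

17/4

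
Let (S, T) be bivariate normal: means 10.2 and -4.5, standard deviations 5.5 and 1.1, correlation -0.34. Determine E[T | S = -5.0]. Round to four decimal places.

For a bivariate normal, E[T | S=x] = μ_T + ρ·(σ_T/σ_S)·(x − μ_S).
E[T | S=-5.0] = -4.5 + (-0.34)·(1.1/5.5)·(-5.0 − (10.2)) = -4.5 + (-0.068)·(-15.2) = -3.4664.

-3.4664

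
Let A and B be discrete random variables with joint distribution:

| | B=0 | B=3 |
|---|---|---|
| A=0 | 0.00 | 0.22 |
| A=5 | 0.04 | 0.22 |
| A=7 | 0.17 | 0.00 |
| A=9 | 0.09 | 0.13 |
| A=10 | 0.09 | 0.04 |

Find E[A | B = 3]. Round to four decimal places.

P(B = 3) = 0.61.
Σ A·P over the event = 0·(0.22) + 5·(0.22) + 9·(0.13) + 10·(0.04) = 2.67.
E[A | B = 3] = (2.67) / (0.61) = 4.3770.

4.3770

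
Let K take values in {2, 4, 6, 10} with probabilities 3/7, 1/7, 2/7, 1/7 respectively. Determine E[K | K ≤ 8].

11/3

P(K ≤ 8) = 6/7.
Σ over the event: 2·3/7 + 4·1/7 + 6·2/7 = 22/7.
E[K | K ≤ 8] = (22/7) / (6/7) = 11/3.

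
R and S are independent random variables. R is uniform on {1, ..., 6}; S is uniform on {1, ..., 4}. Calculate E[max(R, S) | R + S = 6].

4

Outcomes with R + S = 6: (2,4), (3,3), (4,2), (5,1), each with probability 1/24.
E[max(R, S) | R + S = 6] = (4 + 3 + 4 + 5) / 4 = 4.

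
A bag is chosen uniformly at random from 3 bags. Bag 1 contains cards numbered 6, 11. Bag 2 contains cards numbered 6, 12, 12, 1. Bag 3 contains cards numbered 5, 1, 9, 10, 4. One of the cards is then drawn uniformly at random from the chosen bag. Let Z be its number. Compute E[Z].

147/20

E[Z | bag 1] = (6+11)/2 = 17/2.
E[Z | bag 2] = (6+12+12+1)/4 = 31/4.
E[Z | bag 3] = (5+1+9+10+4)/5 = 29/5.
E[Z] = (1/3)·(17/2) + (1/3)·(31/4) + (1/3)·(29/5) = 147/20.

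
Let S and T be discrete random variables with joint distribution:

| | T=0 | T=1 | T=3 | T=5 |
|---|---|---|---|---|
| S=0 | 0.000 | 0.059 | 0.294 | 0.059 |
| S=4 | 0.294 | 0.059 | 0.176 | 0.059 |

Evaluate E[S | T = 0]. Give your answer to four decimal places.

P(T = 0) = 0.294.
Σ S·P over the event = 4·(0.294) = 1.176.
E[S | T = 0] = (1.176) / (0.294) = 4.0000.

4.0000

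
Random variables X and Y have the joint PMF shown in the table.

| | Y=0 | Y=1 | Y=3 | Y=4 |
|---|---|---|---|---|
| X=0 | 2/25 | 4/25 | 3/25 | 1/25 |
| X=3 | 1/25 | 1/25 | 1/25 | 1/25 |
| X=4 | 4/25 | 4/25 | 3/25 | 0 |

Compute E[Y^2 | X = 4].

P(X = 4) = 11/25.
Σ Y^2·P over the event = 0·(4/25) + 1·(4/25) + 9·(3/25) = 31/25.
E[Y^2 | X = 4] = (31/25) / (11/25) = 31/11.

31/11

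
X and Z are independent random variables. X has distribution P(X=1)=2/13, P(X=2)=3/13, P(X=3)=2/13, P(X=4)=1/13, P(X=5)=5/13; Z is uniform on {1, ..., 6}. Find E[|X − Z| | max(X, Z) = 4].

P(max(X, Z) = 4) = 11/78.
Summing |X−Z|·P(x,y) over outcomes with max(X, Z) = 4 gives 10/39.
E[|X − Z| | max(X, Z) = 4] = (10/39) / (11/78) = 20/11.

20/11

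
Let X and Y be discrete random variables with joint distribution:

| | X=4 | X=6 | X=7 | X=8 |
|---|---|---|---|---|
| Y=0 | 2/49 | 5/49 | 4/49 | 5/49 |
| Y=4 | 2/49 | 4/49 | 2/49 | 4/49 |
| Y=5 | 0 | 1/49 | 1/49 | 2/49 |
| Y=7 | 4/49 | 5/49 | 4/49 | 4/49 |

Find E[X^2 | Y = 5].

213/4

P(Y = 5) = 4/49.
Σ X^2·P over the event = 36·(1/49) + 49·(1/49) + 64·(2/49) = 213/49.
E[X^2 | Y = 5] = (213/49) / (4/49) = 213/4.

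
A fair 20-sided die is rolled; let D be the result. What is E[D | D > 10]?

Given D > 10, D is equally likely to be any of {11, 12, 13, 14, 15, 16, 17, 18, 19, 20}.
E[D | D > 10] = (11 + 12 + 13 + 14 + 15 + 16 + 17 + 18 + 19 + 20) / 10 = 31/2.

31/2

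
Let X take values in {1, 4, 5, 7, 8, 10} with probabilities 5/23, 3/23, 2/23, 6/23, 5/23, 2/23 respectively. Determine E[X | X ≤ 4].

17/8

P(X ≤ 4) = 8/23.
Σ over the event: 1·5/23 + 4·3/23 = 17/23.
E[X | X ≤ 4] = (17/23) / (8/23) = 17/8.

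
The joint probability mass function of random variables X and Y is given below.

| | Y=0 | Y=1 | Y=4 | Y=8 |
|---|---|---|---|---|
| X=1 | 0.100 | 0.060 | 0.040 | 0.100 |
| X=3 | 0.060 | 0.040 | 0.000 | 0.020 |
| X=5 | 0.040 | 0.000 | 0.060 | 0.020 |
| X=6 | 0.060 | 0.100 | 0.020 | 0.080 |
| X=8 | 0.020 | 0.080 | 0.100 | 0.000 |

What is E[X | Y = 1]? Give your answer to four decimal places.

P(Y = 1) = 0.280.
Σ X·P over the event = 1·(0.060) + 3·(0.040) + 6·(0.100) + 8·(0.080) = 1.420.
E[X | Y = 1] = (1.420) / (0.280) = 5.0714.

5.0714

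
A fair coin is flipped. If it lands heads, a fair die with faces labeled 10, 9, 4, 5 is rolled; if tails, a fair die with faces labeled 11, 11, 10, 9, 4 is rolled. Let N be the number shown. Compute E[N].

E[N | heads] = (10+9+4+5)/4 = 7.
E[N | tails] = (11+11+10+9+4)/5 = 9.
By the law of total expectation,
E[N] = (1/2)·(7) + (1/2)·(9) = 8.

8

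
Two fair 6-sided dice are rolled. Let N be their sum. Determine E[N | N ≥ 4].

244/33

P(N ≥ 4) = 11/12.
E[N | N ≥ 4] = (61/9) / (11/12) = 244/33.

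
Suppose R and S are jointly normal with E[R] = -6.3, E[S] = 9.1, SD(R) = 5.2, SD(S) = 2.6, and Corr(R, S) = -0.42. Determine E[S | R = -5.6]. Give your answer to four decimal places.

For a bivariate normal, E[S | R=x] = μ_S + ρ·(σ_S/σ_R)·(x − μ_R).
E[S | R=-5.6] = 9.1 + (-0.42)·(2.6/5.2)·(-5.6 − (-6.3)) = 9.1 + (-0.21)·(0.7) = 8.9530.

8.9530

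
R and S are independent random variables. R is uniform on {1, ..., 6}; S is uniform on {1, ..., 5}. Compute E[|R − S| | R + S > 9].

1

Outcomes with R + S > 9: (5,5), (6,4), (6,5), each with probability 1/30.
E[|R − S| | R + S > 9] = (0 + 2 + 1) / 3 = 1.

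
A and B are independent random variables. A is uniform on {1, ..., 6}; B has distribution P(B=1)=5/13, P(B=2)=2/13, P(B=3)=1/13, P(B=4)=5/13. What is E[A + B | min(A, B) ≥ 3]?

25/3

P(min(A, B) ≥ 3) = 4/13.
Summing (A+B)·P(x,y) over outcomes with min(A, B) ≥ 3 gives 100/39.
E[A + B | min(A, B) ≥ 3] = (100/39) / (4/13) = 25/3.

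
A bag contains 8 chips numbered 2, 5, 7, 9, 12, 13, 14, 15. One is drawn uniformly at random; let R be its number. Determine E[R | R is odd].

P(R is odd) = 5/8.
Σ over the event: 5·1/8 + 7·1/8 + 9·1/8 + 13·1/8 + 15·1/8 = 49/8.
E[R | R is odd] = (49/8) / (5/8) = 49/5.

49/5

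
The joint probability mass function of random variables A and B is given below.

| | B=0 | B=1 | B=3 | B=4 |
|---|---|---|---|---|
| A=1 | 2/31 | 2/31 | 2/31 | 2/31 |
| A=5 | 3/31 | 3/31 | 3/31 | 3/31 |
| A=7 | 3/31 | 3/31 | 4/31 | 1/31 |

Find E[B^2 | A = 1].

13/2

P(A = 1) = 8/31.
Σ B^2·P over the event = 0·(2/31) + 1·(2/31) + 9·(2/31) + 16·(2/31) = 52/31.
E[B^2 | A = 1] = (52/31) / (8/31) = 13/2.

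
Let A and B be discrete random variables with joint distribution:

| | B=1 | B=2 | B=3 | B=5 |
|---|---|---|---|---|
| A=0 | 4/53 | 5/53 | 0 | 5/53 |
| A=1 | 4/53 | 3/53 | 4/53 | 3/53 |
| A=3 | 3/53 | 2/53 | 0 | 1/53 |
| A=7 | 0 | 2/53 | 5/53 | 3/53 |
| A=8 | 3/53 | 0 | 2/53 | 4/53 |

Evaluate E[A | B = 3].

5

P(B = 3) = 11/53.
Σ A·P over the event = 1·(4/53) + 7·(5/53) + 8·(2/53) = 55/53.
E[A | B = 3] = (55/53) / (11/53) = 5.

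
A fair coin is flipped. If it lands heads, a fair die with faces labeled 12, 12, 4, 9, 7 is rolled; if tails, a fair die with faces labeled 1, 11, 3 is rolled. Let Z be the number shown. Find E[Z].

69/10

E[Z | heads] = (12+12+4+9+7)/5 = 44/5.
E[Z | tails] = (1+11+3)/3 = 5.
By the law of total expectation,
E[Z] = (1/2)·(44/5) + (1/2)·(5) = 69/10.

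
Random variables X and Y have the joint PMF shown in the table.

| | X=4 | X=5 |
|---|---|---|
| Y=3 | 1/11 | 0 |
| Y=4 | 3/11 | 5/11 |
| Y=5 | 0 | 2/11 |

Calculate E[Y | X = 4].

P(X = 4) = 4/11.
Σ Y·P over the event = 3·(1/11) + 4·(3/11) = 15/11.
E[Y | X = 4] = (15/11) / (4/11) = 15/4.

15/4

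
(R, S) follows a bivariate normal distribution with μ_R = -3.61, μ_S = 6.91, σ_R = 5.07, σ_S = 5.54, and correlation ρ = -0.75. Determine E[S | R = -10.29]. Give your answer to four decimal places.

12.3844

E[S | R=x] = μ_S + ρ(σ_S/σ_R)(x − μ_R) for jointly normal variables.
E[S | R=-10.29] = 6.91 + (-0.75)·(5.54/5.07)·(-10.29 − (-3.61)) = 6.91 + (-0.819527)·(-6.68) = 12.3844.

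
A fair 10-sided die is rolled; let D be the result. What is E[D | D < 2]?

1

Given D < 2, D is equally likely to be any of {1}.
E[D | D < 2] = (1) / 1 = 1.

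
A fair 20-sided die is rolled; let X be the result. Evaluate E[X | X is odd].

10

Given X is odd, X is equally likely to be any of {1, 3, 5, 7, 9, 11, 13, 15, 17, 19}.
E[X | X is odd] = (1 + 3 + 5 + 7 + 9 + 11 + 13 + 15 + 17 + 19) / 10 = 10.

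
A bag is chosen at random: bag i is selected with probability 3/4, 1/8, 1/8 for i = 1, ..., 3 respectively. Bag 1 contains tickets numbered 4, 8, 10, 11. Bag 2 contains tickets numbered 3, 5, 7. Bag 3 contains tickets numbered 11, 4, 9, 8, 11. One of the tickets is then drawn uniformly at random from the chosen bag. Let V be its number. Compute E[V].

631/80

E[V | bag 1] = (4+8+10+11)/4 = 33/4.
E[V | bag 2] = (3+5+7)/3 = 5.
E[V | bag 3] = (11+4+9+8+11)/5 = 43/5.
By the law of total expectation,
E[V] = (3/4)·(33/4) + (1/8)·(5) + (1/8)·(43/5) = 631/80.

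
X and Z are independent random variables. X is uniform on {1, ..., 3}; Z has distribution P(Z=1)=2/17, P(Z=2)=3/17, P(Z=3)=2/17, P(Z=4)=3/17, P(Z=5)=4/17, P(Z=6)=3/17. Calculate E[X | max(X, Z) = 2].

P(max(X, Z) = 2) = 8/51.
Summing X·P(x,y) over outcomes with max(X, Z) = 2 gives 13/51.
E[X | max(X, Z) = 2] = (13/51) / (8/51) = 13/8.

13/8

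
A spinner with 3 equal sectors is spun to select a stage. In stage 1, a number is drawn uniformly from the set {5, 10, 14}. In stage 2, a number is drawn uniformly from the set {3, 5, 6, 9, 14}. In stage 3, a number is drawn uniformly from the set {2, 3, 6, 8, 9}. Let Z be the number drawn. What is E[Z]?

68/9

E[Z | stage 1] = (5+10+14)/3 = 29/3.
E[Z | stage 2] = (3+5+6+9+14)/5 = 37/5.
E[Z | stage 3] = (2+3+6+8+9)/5 = 28/5.
By the law of total expectation,
E[Z] = (1/3)·(29/3) + (1/3)·(37/5) + (1/3)·(28/5) = 68/9.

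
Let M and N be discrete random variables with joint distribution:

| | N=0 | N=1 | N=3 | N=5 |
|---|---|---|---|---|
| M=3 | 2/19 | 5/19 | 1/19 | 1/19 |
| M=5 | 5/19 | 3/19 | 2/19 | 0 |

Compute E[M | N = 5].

3

P(N = 5) = 1/19.
Summing M·P(M=x,N=y) over the conditioning event gives 3/19.
E[M | N = 5] = (3/19) / (1/19) = 3.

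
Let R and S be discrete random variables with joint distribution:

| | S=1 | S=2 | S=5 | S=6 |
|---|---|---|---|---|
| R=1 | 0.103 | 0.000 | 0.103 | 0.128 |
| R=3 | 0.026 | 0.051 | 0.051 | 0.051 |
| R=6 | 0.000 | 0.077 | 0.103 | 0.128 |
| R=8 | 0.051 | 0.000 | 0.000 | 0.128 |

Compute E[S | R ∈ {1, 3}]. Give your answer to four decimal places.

P(R ∈ {1, 3}) = 0.513.
Σ S·P over the event = 1·(0.103) + 5·(0.103) + 6·(0.128) + 1·(0.026) + 2·(0.051) + 5·(0.051) + 6·(0.051) = 2.075.
E[S | R ∈ {1, 3}] = (2.075) / (0.513) = 4.0448.

4.0448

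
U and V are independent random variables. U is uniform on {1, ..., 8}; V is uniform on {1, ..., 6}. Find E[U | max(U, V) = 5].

35/9

Outcomes with max(U, V) = 5: (1,5), (2,5), (3,5), (4,5), (5,1), (5,2), (5,3), (5,4), (5,5), each with probability 1/48.
E[U | max(U, V) = 5] = (1 + 2 + 3 + 4 + 5 + 5 + 5 + 5 + 5) / 9 = 35/9.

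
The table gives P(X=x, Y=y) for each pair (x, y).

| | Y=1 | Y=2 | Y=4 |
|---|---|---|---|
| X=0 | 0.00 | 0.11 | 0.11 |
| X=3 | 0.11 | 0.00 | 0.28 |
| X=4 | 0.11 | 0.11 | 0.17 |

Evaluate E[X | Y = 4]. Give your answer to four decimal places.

P(Y = 4) = 0.56.
Σ X·P over the event = 0·(0.11) + 3·(0.28) + 4·(0.17) = 1.52.
E[X | Y = 4] = (1.52) / (0.56) = 2.7143.

2.7143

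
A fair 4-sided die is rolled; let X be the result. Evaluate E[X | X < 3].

Given X < 3, X is equally likely to be any of {1, 2}.
E[X | X < 3] = (1 + 2) / 2 = 3/2.

3/2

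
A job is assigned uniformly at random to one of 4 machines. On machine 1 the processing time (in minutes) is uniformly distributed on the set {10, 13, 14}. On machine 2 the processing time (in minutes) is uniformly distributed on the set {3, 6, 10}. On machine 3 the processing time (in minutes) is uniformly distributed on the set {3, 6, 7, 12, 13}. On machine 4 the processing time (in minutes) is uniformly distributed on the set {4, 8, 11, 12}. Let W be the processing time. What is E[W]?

E[W | machine 1] = (10+13+14)/3 = 37/3.
E[W | machine 2] = (3+6+10)/3 = 19/3.
E[W | machine 3] = (3+6+7+12+13)/5 = 41/5.
E[W | machine 4] = (4+8+11+12)/4 = 35/4.
E[W] = (1/4)·(37/3) + (1/4)·(19/3) + (1/4)·(41/5) + (1/4)·(35/4) = 2137/240.

2137/240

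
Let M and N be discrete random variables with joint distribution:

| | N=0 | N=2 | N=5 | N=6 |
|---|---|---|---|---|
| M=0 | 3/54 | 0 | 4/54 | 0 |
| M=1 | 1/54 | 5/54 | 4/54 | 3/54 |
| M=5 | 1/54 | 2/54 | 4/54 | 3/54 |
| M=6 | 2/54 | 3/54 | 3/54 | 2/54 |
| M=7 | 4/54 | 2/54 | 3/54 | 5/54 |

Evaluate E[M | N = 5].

7/2

P(N = 5) = 1/3.
Σ M·P over the event = 0·(4/54) + 1·(4/54) + 5·(4/54) + 6·(3/54) + 7·(3/54) = 7/6.
E[M | N = 5] = (7/6) / (1/3) = 7/2.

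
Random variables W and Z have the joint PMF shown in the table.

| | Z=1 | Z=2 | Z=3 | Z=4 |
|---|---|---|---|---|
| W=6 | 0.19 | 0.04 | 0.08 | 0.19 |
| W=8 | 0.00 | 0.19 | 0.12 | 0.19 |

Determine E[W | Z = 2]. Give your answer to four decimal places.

P(Z = 2) = 0.23.
Σ W·P over the event = 6·(0.04) + 8·(0.19) = 1.76.
E[W | Z = 2] = (1.76) / (0.23) = 7.6522.

7.6522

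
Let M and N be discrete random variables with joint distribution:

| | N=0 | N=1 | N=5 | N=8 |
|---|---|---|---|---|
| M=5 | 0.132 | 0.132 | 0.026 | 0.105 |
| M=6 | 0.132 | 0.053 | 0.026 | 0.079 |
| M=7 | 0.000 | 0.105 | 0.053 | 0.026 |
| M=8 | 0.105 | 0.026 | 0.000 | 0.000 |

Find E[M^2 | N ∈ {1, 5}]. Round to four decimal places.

P(N ∈ {1, 5}) = 0.421.
Σ M^2·P over the event = 25·(0.132) + 25·(0.026) + 36·(0.053) + 36·(0.026) + 49·(0.105) + 49·(0.053) + 64·(0.026) = 16.200.
E[M^2 | N ∈ {1, 5}] = (16.200) / (0.421) = 38.4798.

38.4798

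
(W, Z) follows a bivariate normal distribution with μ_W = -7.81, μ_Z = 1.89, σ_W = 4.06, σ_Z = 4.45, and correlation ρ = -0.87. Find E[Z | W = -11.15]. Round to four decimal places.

5.0749

For a bivariate normal, E[Z | W=x] = μ_Z + ρ·(σ_Z/σ_W)·(x − μ_W).
E[Z | W=-11.15] = 1.89 + (-0.87)·(4.45/4.06)·(-11.15 − (-7.81)) = 1.89 + (-0.95357)·(-3.34) = 5.0749.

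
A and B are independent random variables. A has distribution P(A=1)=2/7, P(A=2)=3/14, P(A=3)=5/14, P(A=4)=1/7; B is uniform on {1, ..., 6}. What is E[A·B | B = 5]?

165/14

P(B = 5) = 1/6.
Summing AB·P(x,y) over outcomes with B = 5 gives 55/28.
E[A·B | B = 5] = (55/28) / (1/6) = 165/14.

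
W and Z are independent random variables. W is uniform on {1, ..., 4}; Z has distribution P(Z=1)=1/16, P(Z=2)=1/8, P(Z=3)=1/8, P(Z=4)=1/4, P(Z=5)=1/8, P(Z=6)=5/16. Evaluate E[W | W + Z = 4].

P(W + Z = 4) = 5/64.
Summing W·P(x,y) over outcomes with W + Z = 4 gives 9/64.
E[W | W + Z = 4] = (9/64) / (5/64) = 9/5.

9/5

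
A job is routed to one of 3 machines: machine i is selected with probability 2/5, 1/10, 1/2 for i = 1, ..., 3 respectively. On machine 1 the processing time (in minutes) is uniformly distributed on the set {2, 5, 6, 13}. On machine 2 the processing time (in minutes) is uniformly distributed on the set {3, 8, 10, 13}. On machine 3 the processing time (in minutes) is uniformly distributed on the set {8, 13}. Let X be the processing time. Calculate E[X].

87/10

E[X | machine 1] = (2+5+6+13)/4 = 13/2.
E[X | machine 2] = (3+8+10+13)/4 = 17/2.
E[X | machine 3] = (8+13)/2 = 21/2.
By the law of total expectation,
E[X] = (2/5)·(13/2) + (1/10)·(17/2) + (1/2)·(21/2) = 87/10.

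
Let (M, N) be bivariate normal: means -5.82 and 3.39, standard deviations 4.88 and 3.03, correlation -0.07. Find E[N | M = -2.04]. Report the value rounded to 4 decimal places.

For a bivariate normal, E[N | M=x] = μ_N + ρ·(σ_N/σ_M)·(x − μ_M).
E[N | M=-2.04] = 3.39 + (-0.07)·(3.03/4.88)·(-2.04 − (-5.82)) = 3.39 + (-0.043463)·(3.78) = 3.2257.

3.2257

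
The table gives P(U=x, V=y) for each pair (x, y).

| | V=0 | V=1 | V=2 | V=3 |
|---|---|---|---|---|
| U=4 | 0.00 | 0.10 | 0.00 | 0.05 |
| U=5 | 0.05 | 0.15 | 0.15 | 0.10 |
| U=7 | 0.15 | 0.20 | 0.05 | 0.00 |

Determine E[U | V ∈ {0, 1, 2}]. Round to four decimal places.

5.8235

P(V ∈ {0, 1, 2}) = 0.85.
Σ U·P over the event = 4·(0.10) + 5·(0.05) + 5·(0.15) + 5·(0.15) + 7·(0.15) + 7·(0.20) + 7·(0.05) = 4.95.
E[U | V ∈ {0, 1, 2}] = (4.95) / (0.85) = 5.8235.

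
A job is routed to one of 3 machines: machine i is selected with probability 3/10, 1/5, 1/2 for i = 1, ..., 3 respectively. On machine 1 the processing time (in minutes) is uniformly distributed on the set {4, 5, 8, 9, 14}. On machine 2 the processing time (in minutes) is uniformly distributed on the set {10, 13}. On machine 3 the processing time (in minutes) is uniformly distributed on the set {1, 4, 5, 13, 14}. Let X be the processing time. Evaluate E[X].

E[X | machine 1] = (4+5+8+9+14)/5 = 8.
E[X | machine 2] = (10+13)/2 = 23/2.
E[X | machine 3] = (1+4+5+13+14)/5 = 37/5.
By the law of total expectation,
E[X] = (3/10)·(8) + (1/5)·(23/2) + (1/2)·(37/5) = 42/5.

42/5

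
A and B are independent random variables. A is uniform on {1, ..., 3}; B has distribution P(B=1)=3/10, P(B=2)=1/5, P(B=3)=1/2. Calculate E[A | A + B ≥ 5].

P(A + B ≥ 5) = 2/5.
Summing A·P(x,y) over outcomes with A + B ≥ 5 gives 31/30.
E[A | A + B ≥ 5] = (31/30) / (2/5) = 31/12.

31/12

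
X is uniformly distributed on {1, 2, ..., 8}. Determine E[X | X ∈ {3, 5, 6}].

14/3

P(X ∈ {3, 5, 6}) = 3/8.
Σ over the event: 3·1/8 + 5·1/8 + 6·1/8 = 7/4.
E[X | X ∈ {3, 5, 6}] = (7/4) / (3/8) = 14/3.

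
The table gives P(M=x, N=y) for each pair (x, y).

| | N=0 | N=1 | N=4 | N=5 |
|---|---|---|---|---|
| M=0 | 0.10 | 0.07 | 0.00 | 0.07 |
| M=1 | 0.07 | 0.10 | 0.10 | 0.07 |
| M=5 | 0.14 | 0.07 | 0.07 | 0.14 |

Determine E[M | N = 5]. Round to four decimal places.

2.7500

P(N = 5) = 0.28.
Σ M·P over the event = 0·(0.07) + 1·(0.07) + 5·(0.14) = 0.77.
E[M | N = 5] = (0.77) / (0.28) = 2.7500.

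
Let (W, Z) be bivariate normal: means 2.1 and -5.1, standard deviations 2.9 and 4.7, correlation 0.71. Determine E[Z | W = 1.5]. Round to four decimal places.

-5.7904

The regression of Z on W has slope ρ·σ_Z/σ_W and passes through (μ_W, μ_Z).
E[Z | W=1.5] = -5.1 + (0.71)·(4.7/2.9)·(1.5 − (2.1)) = -5.1 + (1.1507)·(-0.6) = -5.7904.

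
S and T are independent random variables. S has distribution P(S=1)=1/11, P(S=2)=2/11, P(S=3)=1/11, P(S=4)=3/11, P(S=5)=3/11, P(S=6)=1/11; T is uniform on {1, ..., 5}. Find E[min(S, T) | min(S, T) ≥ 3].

P(min(S, T) ≥ 3) = 24/55.
Summing min(S,T)·P(x,y) over outcomes with min(S, T) ≥ 3 gives 18/11.
E[min(S, T) | min(S, T) ≥ 3] = (18/11) / (24/55) = 15/4.

15/4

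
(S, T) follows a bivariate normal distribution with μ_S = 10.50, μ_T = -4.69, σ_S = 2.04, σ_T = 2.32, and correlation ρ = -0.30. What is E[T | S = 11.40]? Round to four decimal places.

For a bivariate normal, E[T | S=x] = μ_T + ρ·(σ_T/σ_S)·(x − μ_S).
E[T | S=11.40] = -4.69 + (-0.30)·(2.32/2.04)·(11.40 − (10.50)) = -4.69 + (-0.34118)·(0.9) = -4.9971.

-4.9971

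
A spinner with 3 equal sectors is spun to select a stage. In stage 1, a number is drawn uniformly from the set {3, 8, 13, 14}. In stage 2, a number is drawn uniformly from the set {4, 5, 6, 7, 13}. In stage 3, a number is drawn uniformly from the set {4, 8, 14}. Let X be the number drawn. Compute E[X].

151/18

E[X | stage 1] = (3+8+13+14)/4 = 19/2.
E[X | stage 2] = (4+5+6+7+13)/5 = 7.
E[X | stage 3] = (4+8+14)/3 = 26/3.
E[X] = (1/3)·(19/2) + (1/3)·(7) + (1/3)·(26/3) = 151/18.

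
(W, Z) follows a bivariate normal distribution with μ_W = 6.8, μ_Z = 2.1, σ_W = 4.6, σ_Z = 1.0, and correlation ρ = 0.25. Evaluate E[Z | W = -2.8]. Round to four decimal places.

1.5783

The regression of Z on W has slope ρ·σ_Z/σ_W and passes through (μ_W, μ_Z).
E[Z | W=-2.8] = 2.1 + (0.25)·(1.0/4.6)·(-2.8 − (6.8)) = 2.1 + (0.054348)·(-9.6) = 1.5783.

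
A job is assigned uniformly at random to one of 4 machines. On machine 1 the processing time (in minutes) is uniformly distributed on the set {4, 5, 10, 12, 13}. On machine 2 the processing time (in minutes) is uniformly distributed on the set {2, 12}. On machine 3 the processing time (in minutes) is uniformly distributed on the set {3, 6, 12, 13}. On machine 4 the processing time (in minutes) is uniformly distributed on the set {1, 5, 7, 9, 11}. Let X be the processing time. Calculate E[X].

309/40

E[X | machine 1] = (4+5+10+12+13)/5 = 44/5.
E[X | machine 2] = (2+12)/2 = 7.
E[X | machine 3] = (3+6+12+13)/4 = 17/2.
E[X | machine 4] = (1+5+7+9+11)/5 = 33/5.
By the law of total expectation,
E[X] = (1/4)·(44/5) + (1/4)·(7) + (1/4)·(17/2) + (1/4)·(33/5) = 309/40.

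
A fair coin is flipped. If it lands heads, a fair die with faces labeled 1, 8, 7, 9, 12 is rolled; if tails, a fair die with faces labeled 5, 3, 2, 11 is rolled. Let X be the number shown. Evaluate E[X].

E[X | heads] = (1+8+7+9+12)/5 = 37/5.
E[X | tails] = (5+3+2+11)/4 = 21/4.
By the law of total expectation,
E[X] = (1/2)·(37/5) + (1/2)·(21/4) = 253/40.

253/40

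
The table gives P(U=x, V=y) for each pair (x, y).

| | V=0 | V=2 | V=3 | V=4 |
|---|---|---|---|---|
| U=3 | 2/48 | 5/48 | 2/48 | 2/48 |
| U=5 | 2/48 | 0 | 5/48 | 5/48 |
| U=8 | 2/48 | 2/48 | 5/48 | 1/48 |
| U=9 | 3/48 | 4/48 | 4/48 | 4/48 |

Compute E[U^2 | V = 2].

P(V = 2) = 11/48.
Σ U^2·P over the event = 9·(5/48) + 64·(2/48) + 81·(4/48) = 497/48.
E[U^2 | V = 2] = (497/48) / (11/48) = 497/11.

497/11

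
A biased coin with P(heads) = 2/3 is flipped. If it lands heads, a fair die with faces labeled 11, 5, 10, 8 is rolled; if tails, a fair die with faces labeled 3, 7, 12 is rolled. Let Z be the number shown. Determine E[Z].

73/9

E[Z | heads] = (11+5+10+8)/4 = 17/2.
E[Z | tails] = (3+7+12)/3 = 22/3.
By the law of total expectation,
E[Z] = (2/3)·(17/2) + (1/3)·(22/3) = 73/9.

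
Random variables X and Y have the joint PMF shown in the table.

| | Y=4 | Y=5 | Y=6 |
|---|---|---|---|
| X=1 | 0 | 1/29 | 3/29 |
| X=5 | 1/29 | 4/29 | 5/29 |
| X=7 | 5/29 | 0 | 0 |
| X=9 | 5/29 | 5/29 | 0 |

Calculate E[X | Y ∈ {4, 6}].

113/19

P(Y ∈ {4, 6}) = 19/29.
Summing X·P(X=x,Y=y) over the conditioning event gives 113/29.
E[X | Y ∈ {4, 6}] = (113/29) / (19/29) = 113/19.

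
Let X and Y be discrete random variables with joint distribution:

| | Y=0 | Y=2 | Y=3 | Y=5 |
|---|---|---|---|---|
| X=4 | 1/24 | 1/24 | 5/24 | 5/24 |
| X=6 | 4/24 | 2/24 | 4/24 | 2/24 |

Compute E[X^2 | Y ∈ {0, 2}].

P(Y ∈ {0, 2}) = 1/3.
Σ X^2·P over the event = 16·(1/24) + 16·(1/24) + 36·(4/24) + 36·(2/24) = 31/3.
E[X^2 | Y ∈ {0, 2}] = (31/3) / (1/3) = 31.

31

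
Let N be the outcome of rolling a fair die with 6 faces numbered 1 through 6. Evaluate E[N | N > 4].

11/2

Given N > 4, N is equally likely to be any of {5, 6}.
E[N | N > 4] = (5 + 6) / 2 = 11/2.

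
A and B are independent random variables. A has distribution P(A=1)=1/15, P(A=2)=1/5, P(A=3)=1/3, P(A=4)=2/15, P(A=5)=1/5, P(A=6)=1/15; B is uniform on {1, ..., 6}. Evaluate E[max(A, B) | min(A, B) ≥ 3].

215/44

P(min(A, B) ≥ 3) = 22/45.
Summing max(A,B)·P(x,y) over outcomes with min(A, B) ≥ 3 gives 43/18.
E[max(A, B) | min(A, B) ≥ 3] = (43/18) / (22/45) = 215/44.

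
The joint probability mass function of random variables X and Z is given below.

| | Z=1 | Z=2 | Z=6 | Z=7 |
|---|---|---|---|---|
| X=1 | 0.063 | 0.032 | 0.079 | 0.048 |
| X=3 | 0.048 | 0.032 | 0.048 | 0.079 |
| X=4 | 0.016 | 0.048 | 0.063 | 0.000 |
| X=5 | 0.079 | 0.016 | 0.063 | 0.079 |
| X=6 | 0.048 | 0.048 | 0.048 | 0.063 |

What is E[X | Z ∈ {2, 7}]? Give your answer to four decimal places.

3.9236

P(Z ∈ {2, 7}) = 0.445.
Summing X·P(X=x,Z=y) over the conditioning event gives 1.746.
E[X | Z ∈ {2, 7}] = (1.746) / (0.445) = 3.9236.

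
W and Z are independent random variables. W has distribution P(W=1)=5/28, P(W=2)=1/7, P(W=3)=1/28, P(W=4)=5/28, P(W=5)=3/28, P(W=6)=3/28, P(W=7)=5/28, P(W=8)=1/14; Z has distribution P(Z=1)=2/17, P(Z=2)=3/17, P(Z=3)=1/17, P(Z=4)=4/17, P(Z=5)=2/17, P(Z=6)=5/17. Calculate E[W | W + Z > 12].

287/39

P(W + Z > 12) = 39/476.
Summing W·P(x,y) over outcomes with W + Z > 12 gives 41/68.
E[W | W + Z > 12] = (41/68) / (39/476) = 287/39.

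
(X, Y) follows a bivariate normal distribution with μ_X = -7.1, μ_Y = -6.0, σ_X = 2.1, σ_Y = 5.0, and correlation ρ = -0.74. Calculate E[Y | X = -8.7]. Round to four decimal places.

The regression of Y on X has slope ρ·σ_Y/σ_X and passes through (μ_X, μ_Y).
E[Y | X=-8.7] = -6.0 + (-0.74)·(5.0/2.1)·(-8.7 − (-7.1)) = -6.0 + (-1.7619)·(-1.6) = -3.1810.

-3.1810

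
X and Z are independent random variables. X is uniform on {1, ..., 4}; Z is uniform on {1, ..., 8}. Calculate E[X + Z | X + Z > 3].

P(X + Z > 3) = 29/32.
Summing (X+Z)·P(x,y) over outcomes with X + Z > 3 gives 27/4.
E[X + Z | X + Z > 3] = (27/4) / (29/32) = 216/29.

216/29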